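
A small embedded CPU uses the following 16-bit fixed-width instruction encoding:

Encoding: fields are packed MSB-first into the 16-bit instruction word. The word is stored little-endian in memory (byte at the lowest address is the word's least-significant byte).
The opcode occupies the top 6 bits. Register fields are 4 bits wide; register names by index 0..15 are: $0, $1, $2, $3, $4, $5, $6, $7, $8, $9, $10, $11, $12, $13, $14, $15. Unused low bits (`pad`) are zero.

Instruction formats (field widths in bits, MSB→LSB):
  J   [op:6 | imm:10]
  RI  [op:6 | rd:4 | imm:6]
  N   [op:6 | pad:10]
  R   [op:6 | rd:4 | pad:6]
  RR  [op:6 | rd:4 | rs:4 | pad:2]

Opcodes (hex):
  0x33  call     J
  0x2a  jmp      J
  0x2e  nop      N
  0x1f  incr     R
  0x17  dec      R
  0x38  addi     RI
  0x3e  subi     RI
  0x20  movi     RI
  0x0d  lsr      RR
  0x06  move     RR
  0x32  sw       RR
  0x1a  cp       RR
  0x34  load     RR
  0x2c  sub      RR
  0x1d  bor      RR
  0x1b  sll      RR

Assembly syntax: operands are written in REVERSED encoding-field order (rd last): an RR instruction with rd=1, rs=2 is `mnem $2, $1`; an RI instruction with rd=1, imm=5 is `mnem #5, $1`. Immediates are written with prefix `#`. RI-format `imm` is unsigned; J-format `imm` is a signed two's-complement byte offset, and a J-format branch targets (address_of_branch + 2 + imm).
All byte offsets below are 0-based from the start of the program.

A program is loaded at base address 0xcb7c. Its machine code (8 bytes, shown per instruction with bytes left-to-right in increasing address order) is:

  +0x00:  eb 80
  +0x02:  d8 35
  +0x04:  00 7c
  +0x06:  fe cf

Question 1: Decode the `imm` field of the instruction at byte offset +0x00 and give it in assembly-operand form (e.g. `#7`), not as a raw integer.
+0x00: eb 80 ⇒ word 0x80eb (little)
  top 6b → 0x20 → movi [RI]
  [9:6] rd=3 = $3
  [5:0] imm=43 = #43

#43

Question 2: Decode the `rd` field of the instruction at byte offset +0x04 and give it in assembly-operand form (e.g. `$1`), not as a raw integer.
[04] 00 7c → 0x7c00
  opcode bits[15:10]=0x1f: incr/R
  [9:6] rd=0 = $0

$0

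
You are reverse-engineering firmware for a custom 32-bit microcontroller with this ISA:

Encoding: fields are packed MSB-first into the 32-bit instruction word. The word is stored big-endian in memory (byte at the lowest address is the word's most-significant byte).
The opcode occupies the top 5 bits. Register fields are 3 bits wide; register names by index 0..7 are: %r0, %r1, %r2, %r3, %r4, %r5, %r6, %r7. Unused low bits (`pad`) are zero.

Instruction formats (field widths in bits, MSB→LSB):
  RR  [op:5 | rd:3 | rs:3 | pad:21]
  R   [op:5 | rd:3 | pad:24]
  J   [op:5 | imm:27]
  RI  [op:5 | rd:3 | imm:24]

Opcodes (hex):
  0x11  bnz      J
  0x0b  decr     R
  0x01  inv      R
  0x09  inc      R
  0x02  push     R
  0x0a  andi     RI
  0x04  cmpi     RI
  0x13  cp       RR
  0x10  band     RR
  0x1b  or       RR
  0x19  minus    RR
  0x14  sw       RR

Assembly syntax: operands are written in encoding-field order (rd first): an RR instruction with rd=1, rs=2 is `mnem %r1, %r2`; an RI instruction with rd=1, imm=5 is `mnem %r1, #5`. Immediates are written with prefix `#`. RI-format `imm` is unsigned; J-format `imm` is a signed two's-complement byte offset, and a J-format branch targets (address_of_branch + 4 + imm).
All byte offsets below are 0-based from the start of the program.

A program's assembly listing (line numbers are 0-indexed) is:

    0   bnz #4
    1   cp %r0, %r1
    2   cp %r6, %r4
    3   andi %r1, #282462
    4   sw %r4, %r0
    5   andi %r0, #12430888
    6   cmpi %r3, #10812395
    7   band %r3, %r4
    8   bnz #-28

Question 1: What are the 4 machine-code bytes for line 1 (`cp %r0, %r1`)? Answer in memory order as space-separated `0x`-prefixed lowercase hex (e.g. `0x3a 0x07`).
0x98 0x20 0x00 0x00

L1: cp op=0x13:5|rd=0:3|rs=1:3|pad=0:21 ⇒ 0x98200000 ⇒ big 98 20 00 00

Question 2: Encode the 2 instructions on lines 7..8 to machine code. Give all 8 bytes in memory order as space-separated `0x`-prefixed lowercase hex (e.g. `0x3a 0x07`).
line 7 (band): pack op=0x10:5|rd=3:3|rs=4:3|pad=0:21 = 0x83800000; big→ 83 80 00 00
line 8 (bnz): pack op=0x11:5|imm=-28:27 = 0x8fffffe4; big→ 8f ff ff e4

0x83 0x80 0x00 0x00 0x8f 0xff 0xff 0xe4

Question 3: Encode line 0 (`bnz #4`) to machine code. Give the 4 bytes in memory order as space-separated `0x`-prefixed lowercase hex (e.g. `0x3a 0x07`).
0x88 0x00 0x00 0x04

line 0 (bnz): pack op=0x11:5|imm=4:27 = 0x88000004; big→ 88 00 00 04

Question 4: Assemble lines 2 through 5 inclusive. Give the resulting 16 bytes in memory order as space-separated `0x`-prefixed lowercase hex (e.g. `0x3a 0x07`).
L2: cp op=0x13:5|rd=6:3|rs=4:3|pad=0:21 ⇒ 0x9e800000 ⇒ big 9e 80 00 00
L3: andi op=0xa:5|rd=1:3|imm=282462:24 ⇒ 0x51044f5e ⇒ big 51 04 4f 5e
L4: sw op=0x14:5|rd=4:3|rs=0:3|pad=0:21 ⇒ 0xa4000000 ⇒ big a4 00 00 00
L5: andi op=0xa:5|rd=0:3|imm=12430888:24 ⇒ 0x50bdae28 ⇒ big 50 bd ae 28

0x9e 0x80 0x00 0x00 0x51 0x04 0x4f 0x5e 0xa4 0x00 0x00 0x00 0x50 0xbd 0xae 0x28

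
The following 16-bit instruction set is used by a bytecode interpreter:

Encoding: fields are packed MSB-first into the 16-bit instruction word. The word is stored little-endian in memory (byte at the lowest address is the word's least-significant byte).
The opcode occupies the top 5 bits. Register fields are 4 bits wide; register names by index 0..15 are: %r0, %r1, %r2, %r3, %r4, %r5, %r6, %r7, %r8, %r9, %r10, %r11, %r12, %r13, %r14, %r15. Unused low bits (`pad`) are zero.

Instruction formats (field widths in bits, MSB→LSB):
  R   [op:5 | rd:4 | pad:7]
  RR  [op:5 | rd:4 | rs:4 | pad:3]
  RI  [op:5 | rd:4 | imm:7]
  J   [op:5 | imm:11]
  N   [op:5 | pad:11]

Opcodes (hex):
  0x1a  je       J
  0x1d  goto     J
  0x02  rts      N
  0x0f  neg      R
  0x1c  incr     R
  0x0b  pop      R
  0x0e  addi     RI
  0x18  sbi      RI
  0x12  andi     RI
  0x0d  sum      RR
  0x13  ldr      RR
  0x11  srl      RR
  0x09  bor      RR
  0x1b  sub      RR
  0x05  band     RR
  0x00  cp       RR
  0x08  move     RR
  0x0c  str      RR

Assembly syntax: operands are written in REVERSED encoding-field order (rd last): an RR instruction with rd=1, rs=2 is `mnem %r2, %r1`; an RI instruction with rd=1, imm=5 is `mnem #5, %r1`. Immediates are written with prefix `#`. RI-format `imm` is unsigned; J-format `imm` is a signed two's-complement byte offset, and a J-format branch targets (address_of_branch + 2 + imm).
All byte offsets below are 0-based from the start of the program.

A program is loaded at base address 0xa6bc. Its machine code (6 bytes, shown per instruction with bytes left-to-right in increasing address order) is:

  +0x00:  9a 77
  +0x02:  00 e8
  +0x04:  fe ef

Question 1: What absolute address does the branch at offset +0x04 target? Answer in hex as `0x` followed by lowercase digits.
0xa6c0

off 0x04: read fe ef as little → 0xeffe
  opcode bits[15:11]=0x1d: goto/J
  [10:0] imm=2046 (s11→-2) = #-2
  target = base 0xa6bc + off 0x04 + 2 + imm -2 = 0xa6c0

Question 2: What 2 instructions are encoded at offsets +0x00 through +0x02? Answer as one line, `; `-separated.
[00] 9a 77 → 0x779a
  op=0x779a>>11=0xe ⇒ addi (RI)
  [10:7] rd=15 = %r15
  [6:0] imm=26 = #26
[02] 00 e8 → 0xe800
  op=0xe800>>11=0x1d ⇒ goto (J)
  [10:0] imm=0 = #0

addi #26, %r15; goto #0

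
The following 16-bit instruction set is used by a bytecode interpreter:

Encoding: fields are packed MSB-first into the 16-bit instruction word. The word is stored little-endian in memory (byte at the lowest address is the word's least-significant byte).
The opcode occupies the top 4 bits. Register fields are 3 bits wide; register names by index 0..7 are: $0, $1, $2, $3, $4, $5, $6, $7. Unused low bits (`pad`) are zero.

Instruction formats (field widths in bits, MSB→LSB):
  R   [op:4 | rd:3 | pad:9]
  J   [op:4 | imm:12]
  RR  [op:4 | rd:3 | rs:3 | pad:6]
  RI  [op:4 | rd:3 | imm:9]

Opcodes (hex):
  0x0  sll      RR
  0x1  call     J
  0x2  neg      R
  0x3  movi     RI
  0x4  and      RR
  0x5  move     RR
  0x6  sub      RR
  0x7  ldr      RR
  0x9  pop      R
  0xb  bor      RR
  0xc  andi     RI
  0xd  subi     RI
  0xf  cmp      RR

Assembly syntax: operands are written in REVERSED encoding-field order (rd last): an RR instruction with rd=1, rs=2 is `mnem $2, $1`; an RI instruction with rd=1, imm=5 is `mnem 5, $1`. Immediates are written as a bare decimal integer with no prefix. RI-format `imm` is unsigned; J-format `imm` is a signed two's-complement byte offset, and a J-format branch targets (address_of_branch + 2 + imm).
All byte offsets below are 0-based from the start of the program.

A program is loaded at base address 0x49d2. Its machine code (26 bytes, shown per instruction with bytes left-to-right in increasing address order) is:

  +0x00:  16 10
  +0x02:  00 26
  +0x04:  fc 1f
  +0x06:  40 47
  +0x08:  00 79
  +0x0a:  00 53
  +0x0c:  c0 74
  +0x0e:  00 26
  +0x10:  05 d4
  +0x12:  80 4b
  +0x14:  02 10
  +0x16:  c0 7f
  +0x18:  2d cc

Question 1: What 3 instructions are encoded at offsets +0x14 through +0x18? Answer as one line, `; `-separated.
call 2; ldr $7, $7; andi 45, $6

off 0x14: read 02 10 as little → 0x1002
  opcode bits[15:12]=0x1: call/J
  [11:0] imm=2 = 2
off 0x16: read c0 7f as little → 0x7fc0
  opcode bits[15:12]=0x7: ldr/RR
  [11:9] rd=7 = $7
  [8:6] rs=7 = $7
off 0x18: read 2d cc as little → 0xcc2d
  opcode bits[15:12]=0xc: andi/RI
  [11:9] rd=6 = $6
  [8:0] imm=45 = 45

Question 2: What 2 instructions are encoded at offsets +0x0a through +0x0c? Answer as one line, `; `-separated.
[0a] 00 53 → 0x5300
  op=0x5300>>12=0x5 ⇒ move (RR)
  rd: (w>>9)&0x7=0x1 → $1
  rs: (w>>6)&0x7=0x4 → $4
[0c] c0 74 → 0x74c0
  op=0x74c0>>12=0x7 ⇒ ldr (RR)
  rd: (w>>9)&0x7=0x2 → $2
  rs: (w>>6)&0x7=0x3 → $3

move $4, $1; ldr $3, $2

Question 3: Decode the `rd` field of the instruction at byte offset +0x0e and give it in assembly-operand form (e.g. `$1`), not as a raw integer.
[0e] 00 26 → 0x2600
  op=0x2600>>12=0x2 ⇒ neg (R)
  [11:9] rd=3 = $3

$3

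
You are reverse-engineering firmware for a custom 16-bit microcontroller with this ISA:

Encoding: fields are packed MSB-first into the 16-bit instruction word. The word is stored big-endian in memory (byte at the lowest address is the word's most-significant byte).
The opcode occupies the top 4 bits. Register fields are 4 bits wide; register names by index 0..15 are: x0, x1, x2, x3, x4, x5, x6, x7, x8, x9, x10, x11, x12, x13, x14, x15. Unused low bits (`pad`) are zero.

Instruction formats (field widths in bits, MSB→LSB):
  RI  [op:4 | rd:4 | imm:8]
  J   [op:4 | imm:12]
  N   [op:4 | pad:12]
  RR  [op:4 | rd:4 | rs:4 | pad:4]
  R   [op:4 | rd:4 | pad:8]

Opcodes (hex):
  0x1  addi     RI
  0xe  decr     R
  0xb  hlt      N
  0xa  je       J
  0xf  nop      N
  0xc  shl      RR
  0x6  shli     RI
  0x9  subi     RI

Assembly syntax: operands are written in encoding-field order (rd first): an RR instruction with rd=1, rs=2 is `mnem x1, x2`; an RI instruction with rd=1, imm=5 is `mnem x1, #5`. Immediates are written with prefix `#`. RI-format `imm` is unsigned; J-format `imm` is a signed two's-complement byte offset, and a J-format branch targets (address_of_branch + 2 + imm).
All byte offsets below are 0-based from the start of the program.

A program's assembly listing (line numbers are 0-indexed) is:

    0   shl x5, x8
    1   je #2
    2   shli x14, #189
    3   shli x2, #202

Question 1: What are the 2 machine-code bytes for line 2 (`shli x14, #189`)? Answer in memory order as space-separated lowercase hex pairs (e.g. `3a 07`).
L2: shli op=0x6:4|rd=14:4|imm=189:8 ⇒ 0x6ebd ⇒ big 6e bd

6e bd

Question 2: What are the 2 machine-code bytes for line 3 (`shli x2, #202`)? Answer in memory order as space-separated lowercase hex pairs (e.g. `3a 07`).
line 3 (shli): pack op=0x6:4|rd=2:4|imm=202:8 = 0x62ca; big→ 62 ca

62 ca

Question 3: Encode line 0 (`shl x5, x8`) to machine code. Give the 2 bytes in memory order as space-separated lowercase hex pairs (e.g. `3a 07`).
c5 80

L0: shl op=0xc:4|rd=5:4|rs=8:4|pad=0:4 ⇒ 0xc580 ⇒ big c5 80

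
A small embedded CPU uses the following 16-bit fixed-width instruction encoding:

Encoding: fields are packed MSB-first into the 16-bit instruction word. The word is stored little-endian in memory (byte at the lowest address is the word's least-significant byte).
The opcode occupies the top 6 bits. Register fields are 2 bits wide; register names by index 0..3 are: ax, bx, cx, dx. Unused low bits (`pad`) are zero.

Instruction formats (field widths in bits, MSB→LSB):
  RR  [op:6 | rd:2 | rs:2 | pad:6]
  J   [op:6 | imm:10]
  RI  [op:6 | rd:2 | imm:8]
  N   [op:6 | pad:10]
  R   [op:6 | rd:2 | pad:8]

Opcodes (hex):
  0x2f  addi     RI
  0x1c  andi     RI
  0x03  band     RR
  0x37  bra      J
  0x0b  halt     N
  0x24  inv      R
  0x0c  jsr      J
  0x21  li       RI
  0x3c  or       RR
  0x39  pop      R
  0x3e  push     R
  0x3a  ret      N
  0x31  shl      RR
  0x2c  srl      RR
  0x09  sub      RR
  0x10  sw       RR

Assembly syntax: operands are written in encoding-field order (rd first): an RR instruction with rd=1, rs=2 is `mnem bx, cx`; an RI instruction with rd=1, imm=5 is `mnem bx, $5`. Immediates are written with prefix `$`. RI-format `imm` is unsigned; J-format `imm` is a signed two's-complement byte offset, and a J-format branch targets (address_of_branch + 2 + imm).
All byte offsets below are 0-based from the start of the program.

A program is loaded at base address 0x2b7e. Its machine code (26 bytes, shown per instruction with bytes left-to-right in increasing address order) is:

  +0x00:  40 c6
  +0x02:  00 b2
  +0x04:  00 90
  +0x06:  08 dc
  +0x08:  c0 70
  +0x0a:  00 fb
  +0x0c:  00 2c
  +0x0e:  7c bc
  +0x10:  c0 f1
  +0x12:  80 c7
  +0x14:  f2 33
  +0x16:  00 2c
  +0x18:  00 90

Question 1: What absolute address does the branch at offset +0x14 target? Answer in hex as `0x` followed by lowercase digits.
0x2b86

[14] f2 33 → 0x33f2
  op=0x33f2>>10=0xc ⇒ jsr (J)
  [9:0] imm=1010 (s10→-14) = $-14
  target = base 0x2b7e + off 0x14 + 2 + imm -14 = 0x2b86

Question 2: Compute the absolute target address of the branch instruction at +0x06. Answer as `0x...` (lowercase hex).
@+06  little-endian(08 dc) = 0xdc08
  top 6b → 0x37 → bra [J]
  imm: (w>>0)&0x3ff=0x8 → $8
  target = base 0x2b7e + off 0x06 + 2 + imm 8 = 0x2b8e

0x2b8e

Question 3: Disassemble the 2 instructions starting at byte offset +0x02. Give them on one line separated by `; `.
[02] 00 b2 → 0xb200
  opcode bits[15:10]=0x2c: srl/RR
  rd: (w>>8)&0x3=0x2 → cx
  rs: (w>>6)&0x3=0x0 → ax
[04] 00 90 → 0x9000
  opcode bits[15:10]=0x24: inv/R
  rd: (w>>8)&0x3=0x0 → ax

srl cx, ax; inv ax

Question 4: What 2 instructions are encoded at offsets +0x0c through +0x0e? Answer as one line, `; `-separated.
halt; addi ax, $124

@+0c  little-endian(00 2c) = 0x2c00
  opcode bits[15:10]=0xb: halt/N
@+0e  little-endian(7c bc) = 0xbc7c
  opcode bits[15:10]=0x2f: addi/RI
  rd@[9:8]=0x0 ⇒ ax
  imm@[7:0]=0x7c ⇒ $124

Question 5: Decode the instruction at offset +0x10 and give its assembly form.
@+10  little-endian(c0 f1) = 0xf1c0
  top 6b → 0x3c → or [RR]
  [9:8] rd=1 = bx
  [7:6] rs=3 = dx

or bx, dx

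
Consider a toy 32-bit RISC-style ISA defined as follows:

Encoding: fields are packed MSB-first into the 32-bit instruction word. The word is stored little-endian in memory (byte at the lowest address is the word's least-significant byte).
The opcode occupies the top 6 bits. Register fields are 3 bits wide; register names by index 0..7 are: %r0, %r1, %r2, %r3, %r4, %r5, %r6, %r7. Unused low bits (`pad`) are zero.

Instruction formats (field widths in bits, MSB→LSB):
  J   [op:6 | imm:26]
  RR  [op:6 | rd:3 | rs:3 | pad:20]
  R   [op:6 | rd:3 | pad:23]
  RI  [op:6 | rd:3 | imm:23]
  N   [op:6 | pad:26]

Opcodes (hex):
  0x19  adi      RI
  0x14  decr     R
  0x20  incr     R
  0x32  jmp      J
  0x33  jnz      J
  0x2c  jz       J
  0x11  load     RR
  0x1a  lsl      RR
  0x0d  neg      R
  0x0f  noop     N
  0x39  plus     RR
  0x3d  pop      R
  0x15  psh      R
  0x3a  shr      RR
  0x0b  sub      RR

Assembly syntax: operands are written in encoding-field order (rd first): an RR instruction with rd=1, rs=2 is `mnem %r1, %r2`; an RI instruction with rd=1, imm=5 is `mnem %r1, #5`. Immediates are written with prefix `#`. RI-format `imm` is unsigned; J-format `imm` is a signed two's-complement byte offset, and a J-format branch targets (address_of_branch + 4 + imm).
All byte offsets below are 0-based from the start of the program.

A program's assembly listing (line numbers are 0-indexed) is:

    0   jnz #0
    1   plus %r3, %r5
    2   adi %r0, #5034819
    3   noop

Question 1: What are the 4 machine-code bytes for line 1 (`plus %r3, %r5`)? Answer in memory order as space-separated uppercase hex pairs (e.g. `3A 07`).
line 1 (plus): pack op=0x39:6|rd=3:3|rs=5:3|pad=0:20 = 0xe5d00000; little→ 00 00 d0 e5

00 00 D0 E5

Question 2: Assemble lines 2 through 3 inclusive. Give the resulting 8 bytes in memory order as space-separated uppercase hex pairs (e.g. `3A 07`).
line 2 (adi): pack op=0x19:6|rd=0:3|imm=5034819:23 = 0x644cd343; little→ 43 d3 4c 64
line 3 (noop): pack op=0xf:6|pad=0:26 = 0x3c000000; little→ 00 00 00 3c

43 D3 4C 64 00 00 00 3C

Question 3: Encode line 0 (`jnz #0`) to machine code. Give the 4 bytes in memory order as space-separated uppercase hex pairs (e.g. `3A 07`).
00 00 00 CC

0. jnz fields op=0x33:6|imm=0:26 → word cc000000h → 00 00 00 cc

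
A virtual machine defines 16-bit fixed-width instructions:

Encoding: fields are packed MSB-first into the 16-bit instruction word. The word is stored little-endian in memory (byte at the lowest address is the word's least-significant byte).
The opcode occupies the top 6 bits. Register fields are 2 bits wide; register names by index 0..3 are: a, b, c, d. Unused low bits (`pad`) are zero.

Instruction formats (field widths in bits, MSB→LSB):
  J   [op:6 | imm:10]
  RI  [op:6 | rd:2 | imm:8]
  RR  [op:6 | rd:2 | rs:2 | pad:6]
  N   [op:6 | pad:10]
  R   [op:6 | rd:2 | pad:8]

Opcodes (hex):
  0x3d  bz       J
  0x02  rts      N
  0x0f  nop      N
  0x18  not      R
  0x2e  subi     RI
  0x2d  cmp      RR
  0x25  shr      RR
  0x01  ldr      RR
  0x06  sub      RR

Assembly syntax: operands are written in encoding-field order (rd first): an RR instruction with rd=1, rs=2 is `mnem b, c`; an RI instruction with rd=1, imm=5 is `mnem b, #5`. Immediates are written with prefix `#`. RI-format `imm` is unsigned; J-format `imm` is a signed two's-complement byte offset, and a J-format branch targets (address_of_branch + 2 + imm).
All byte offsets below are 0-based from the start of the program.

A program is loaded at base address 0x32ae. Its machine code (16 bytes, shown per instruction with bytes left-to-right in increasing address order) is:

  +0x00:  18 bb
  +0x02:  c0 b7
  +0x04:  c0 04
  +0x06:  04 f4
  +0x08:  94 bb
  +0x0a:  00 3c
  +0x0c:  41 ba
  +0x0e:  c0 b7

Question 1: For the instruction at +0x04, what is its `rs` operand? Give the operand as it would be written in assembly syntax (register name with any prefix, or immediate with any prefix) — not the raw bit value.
off 0x04: read c0 04 as little → 0x04c0
  top 6b → 0x1 → ldr [RR]
  rd: (w>>8)&0x3=0x0 → a
  rs: (w>>6)&0x3=0x3 → d

d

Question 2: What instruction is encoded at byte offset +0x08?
@+08  little-endian(94 bb) = 0xbb94
  top 6b → 0x2e → subi [RI]
  [9:8] rd=3 = d
  [7:0] imm=148 = #148

subi d, #148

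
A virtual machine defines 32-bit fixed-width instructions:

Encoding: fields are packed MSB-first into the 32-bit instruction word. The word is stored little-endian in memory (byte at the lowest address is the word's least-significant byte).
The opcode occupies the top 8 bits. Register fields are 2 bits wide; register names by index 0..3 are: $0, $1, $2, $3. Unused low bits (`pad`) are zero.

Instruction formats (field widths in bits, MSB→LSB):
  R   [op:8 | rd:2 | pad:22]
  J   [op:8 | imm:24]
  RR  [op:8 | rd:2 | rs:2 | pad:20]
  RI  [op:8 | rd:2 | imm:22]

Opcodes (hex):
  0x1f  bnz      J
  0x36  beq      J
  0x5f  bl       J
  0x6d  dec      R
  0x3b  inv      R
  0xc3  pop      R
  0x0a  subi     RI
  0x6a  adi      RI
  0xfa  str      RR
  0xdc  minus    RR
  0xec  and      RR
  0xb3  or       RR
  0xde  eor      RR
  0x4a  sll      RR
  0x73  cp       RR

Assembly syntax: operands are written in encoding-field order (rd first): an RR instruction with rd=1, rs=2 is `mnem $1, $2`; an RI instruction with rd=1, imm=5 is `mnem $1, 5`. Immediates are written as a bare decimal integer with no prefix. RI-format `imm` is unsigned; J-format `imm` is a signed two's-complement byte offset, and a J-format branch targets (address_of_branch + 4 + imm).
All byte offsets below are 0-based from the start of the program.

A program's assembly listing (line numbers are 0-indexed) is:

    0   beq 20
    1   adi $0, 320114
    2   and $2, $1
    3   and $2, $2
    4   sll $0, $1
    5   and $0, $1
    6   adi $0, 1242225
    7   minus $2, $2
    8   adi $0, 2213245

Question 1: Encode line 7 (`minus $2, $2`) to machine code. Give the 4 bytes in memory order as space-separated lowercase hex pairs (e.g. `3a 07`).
L7: minus op=0xdc:8|rd=2:2|rs=2:2|pad=0:20 ⇒ 0xdca00000 ⇒ little 00 00 a0 dc

00 00 a0 dc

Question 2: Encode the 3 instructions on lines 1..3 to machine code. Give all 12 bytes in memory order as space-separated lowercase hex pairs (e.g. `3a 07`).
line 1 (adi): pack op=0x6a:8|rd=0:2|imm=320114:22 = 0x6a04e272; little→ 72 e2 04 6a
line 2 (and): pack op=0xec:8|rd=2:2|rs=1:2|pad=0:20 = 0xec900000; little→ 00 00 90 ec
line 3 (and): pack op=0xec:8|rd=2:2|rs=2:2|pad=0:20 = 0xeca00000; little→ 00 00 a0 ec

72 e2 04 6a 00 00 90 ec 00 00 a0 ec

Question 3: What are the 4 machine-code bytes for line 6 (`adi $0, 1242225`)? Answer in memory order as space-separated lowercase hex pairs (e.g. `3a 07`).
line 6 (adi): pack op=0x6a:8|rd=0:2|imm=1242225:22 = 0x6a12f471; little→ 71 f4 12 6a

71 f4 12 6a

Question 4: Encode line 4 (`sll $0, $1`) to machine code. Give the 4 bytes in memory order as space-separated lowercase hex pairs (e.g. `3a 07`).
00 00 10 4a

line 4 (sll): pack op=0x4a:8|rd=0:2|rs=1:2|pad=0:20 = 0x4a100000; little→ 00 00 10 4a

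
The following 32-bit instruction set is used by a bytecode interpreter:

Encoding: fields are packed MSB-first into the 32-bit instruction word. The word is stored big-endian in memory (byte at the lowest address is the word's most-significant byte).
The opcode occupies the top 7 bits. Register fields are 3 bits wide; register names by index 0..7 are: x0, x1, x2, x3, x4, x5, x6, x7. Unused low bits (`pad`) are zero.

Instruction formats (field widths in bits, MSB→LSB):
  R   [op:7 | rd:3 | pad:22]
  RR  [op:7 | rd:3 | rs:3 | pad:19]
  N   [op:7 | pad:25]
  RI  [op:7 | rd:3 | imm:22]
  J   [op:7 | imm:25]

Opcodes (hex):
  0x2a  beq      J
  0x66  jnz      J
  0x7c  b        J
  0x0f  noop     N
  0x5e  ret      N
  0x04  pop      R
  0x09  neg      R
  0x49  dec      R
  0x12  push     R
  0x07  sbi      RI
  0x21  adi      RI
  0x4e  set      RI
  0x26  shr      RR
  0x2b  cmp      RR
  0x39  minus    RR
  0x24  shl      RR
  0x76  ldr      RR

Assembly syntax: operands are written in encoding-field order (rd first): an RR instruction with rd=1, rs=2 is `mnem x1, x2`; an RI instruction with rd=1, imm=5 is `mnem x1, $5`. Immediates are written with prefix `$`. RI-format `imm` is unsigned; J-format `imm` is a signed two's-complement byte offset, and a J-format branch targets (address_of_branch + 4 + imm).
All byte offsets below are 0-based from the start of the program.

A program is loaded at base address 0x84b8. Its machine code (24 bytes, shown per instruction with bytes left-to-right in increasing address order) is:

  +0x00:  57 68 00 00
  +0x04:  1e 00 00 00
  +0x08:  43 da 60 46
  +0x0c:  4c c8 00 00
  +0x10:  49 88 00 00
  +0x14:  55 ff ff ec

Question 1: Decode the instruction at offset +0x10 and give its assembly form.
[10] 49 88 00 00 → 0x49880000
  opcode bits[31:25]=0x24: shl/RR
  rd: (w>>22)&0x7=0x6 → x6
  rs: (w>>19)&0x7=0x1 → x1

shl x6, x1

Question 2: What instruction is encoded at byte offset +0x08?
adi x7, $1728582

[08] 43 da 60 46 → 0x43da6046
  op=0x43da6046>>25=0x21 ⇒ adi (RI)
  [24:22] rd=7 = x7
  [21:0] imm=1728582 = $1728582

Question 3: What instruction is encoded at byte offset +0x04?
noop

off 0x04: read 1e 00 00 00 as big → 0x1e000000
  top 7b → 0xf → noop [N]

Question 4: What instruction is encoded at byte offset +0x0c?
shr x3, x1

+0x0c: 4c c8 00 00 ⇒ word 0x4cc80000 (big)
  top 7b → 0x26 → shr [RR]
  rd: (w>>22)&0x7=0x3 → x3
  rs: (w>>19)&0x7=0x1 → x1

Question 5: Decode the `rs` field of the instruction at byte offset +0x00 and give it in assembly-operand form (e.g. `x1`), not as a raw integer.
x5

off 0x00: read 57 68 00 00 as big → 0x57680000
  top 7b → 0x2b → cmp [RR]
  rd@[24:22]=0x5 ⇒ x5
  rs@[21:19]=0x5 ⇒ x5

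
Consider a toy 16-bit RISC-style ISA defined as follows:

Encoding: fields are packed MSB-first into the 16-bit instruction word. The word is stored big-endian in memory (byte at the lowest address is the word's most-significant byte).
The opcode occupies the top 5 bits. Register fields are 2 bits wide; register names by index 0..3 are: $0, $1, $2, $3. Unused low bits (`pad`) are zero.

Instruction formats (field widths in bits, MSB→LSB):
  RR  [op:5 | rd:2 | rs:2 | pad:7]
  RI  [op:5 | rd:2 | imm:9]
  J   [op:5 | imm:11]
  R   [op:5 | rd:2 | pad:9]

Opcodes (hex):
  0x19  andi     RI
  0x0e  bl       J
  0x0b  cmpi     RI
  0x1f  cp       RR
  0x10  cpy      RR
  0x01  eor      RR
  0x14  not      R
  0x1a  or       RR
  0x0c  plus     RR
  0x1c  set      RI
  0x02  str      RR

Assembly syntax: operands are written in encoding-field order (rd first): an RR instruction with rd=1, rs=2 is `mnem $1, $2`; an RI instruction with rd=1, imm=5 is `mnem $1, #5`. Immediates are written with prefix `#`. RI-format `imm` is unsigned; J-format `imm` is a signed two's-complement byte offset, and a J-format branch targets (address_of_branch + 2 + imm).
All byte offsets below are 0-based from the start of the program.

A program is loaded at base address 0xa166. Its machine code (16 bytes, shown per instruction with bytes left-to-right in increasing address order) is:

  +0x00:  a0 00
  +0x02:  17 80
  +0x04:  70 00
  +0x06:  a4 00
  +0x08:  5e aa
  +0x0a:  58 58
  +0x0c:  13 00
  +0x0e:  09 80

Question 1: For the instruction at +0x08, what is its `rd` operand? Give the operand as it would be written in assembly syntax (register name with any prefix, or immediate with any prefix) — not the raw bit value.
off 0x08: read 5e aa as big → 0x5eaa
  opcode bits[15:11]=0xb: cmpi/RI
  [10:9] rd=3 = $3
  [8:0] imm=170 = #170

$3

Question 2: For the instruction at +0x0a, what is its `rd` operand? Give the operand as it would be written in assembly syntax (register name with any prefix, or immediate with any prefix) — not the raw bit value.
$0

[0a] 58 58 → 0x5858
  opcode bits[15:11]=0xb: cmpi/RI
  rd: (w>>9)&0x3=0x0 → $0
  imm: (w>>0)&0x1ff=0x58 → #88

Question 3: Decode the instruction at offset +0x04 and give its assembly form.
bl #0

off 0x04: read 70 00 as big → 0x7000
  top 5b → 0xe → bl [J]
  imm@[10:0]=0x0 ⇒ #0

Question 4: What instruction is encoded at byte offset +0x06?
not $2

[06] a4 00 → 0xa400
  top 5b → 0x14 → not [R]
  rd@[10:9]=0x2 ⇒ $2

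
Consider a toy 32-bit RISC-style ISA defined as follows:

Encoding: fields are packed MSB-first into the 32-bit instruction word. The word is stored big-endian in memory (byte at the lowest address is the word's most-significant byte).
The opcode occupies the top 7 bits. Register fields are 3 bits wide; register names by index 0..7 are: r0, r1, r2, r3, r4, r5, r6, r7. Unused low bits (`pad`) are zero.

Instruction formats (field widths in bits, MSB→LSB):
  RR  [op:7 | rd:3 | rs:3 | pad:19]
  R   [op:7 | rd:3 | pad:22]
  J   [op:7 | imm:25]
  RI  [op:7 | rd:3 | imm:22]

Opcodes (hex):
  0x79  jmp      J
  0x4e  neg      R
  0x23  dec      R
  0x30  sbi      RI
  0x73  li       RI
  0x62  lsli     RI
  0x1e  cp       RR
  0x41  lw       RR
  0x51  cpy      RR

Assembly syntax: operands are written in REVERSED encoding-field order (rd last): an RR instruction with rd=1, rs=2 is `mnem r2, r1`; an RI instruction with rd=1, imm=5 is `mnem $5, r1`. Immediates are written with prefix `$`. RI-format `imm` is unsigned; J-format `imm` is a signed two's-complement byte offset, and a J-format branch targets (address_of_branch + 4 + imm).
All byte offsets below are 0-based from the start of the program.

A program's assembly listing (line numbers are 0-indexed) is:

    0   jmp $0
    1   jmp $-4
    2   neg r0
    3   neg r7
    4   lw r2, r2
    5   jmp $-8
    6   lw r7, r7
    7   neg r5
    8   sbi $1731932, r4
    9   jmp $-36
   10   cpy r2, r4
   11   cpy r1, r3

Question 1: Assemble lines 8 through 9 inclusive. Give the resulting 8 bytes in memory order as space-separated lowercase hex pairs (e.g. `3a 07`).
L8: sbi op=0x30:7|rd=4:3|imm=1731932:22 ⇒ 0x611a6d5c ⇒ big 61 1a 6d 5c
L9: jmp op=0x79:7|imm=-36:25 ⇒ 0xf3ffffdc ⇒ big f3 ff ff dc

61 1a 6d 5c f3 ff ff dc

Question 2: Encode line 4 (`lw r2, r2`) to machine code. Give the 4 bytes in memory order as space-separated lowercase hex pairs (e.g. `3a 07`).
82 90 00 00

line 4 (lw): pack op=0x41:7|rd=2:3|rs=2:3|pad=0:19 = 0x82900000; big→ 82 90 00 00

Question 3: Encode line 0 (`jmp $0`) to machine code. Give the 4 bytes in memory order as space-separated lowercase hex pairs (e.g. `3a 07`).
f2 00 00 00

0. jmp fields op=0x79:7|imm=0:25 → word f2000000h → f2 00 00 00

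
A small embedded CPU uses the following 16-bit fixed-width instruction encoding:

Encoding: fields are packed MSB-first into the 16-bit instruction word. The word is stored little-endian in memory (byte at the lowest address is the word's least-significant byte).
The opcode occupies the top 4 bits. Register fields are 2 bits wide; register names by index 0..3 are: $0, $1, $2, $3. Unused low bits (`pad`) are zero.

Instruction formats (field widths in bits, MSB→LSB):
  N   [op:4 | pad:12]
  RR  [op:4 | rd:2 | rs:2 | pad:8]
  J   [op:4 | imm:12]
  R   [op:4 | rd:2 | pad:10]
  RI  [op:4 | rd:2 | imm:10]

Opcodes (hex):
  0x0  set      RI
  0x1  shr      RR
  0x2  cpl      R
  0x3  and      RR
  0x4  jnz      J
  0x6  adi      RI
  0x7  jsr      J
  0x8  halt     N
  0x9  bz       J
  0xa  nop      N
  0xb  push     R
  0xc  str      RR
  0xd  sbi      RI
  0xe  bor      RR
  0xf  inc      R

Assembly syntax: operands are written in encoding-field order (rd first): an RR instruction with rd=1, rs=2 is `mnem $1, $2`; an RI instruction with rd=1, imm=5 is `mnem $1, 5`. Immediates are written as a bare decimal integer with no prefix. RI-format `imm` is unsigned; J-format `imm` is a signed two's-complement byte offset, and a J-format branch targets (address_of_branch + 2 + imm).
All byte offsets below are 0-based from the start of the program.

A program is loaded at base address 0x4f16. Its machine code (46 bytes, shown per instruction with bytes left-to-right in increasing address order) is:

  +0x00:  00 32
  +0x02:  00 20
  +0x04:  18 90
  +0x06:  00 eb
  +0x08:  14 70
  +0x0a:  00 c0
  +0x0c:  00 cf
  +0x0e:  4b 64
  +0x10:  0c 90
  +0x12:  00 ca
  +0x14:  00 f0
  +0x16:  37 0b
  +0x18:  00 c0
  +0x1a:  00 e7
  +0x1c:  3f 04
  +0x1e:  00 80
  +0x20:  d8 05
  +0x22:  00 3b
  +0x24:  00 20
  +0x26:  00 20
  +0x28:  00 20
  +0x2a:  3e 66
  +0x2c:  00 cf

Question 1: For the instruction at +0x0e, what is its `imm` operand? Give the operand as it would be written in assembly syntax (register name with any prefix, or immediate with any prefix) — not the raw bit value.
75

+0x0e: 4b 64 ⇒ word 0x644b (little)
  opcode bits[15:12]=0x6: adi/RI
  rd@[11:10]=0x1 ⇒ $1
  imm@[9:0]=0x4b ⇒ 75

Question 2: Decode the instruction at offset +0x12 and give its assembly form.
+0x12: 00 ca ⇒ word 0xca00 (little)
  top 4b → 0xc → str [RR]
  [11:10] rd=2 = $2
  [9:8] rs=2 = $2

str $2, $2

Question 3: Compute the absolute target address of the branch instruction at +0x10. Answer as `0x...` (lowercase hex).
0x4f34

[10] 0c 90 → 0x900c
  opcode bits[15:12]=0x9: bz/J
  imm@[11:0]=0xc ⇒ 12
  target = base 0x4f16 + off 0x10 + 2 + imm 12 = 0x4f34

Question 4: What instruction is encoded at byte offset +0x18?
str $0, $0

[18] 00 c0 → 0xc000
  opcode bits[15:12]=0xc: str/RR
  rd: (w>>10)&0x3=0x0 → $0
  rs: (w>>8)&0x3=0x0 → $0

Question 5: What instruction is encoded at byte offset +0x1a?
bor $1, $3

+0x1a: 00 e7 ⇒ word 0xe700 (little)
  opcode bits[15:12]=0xe: bor/RR
  [11:10] rd=1 = $1
  [9:8] rs=3 = $3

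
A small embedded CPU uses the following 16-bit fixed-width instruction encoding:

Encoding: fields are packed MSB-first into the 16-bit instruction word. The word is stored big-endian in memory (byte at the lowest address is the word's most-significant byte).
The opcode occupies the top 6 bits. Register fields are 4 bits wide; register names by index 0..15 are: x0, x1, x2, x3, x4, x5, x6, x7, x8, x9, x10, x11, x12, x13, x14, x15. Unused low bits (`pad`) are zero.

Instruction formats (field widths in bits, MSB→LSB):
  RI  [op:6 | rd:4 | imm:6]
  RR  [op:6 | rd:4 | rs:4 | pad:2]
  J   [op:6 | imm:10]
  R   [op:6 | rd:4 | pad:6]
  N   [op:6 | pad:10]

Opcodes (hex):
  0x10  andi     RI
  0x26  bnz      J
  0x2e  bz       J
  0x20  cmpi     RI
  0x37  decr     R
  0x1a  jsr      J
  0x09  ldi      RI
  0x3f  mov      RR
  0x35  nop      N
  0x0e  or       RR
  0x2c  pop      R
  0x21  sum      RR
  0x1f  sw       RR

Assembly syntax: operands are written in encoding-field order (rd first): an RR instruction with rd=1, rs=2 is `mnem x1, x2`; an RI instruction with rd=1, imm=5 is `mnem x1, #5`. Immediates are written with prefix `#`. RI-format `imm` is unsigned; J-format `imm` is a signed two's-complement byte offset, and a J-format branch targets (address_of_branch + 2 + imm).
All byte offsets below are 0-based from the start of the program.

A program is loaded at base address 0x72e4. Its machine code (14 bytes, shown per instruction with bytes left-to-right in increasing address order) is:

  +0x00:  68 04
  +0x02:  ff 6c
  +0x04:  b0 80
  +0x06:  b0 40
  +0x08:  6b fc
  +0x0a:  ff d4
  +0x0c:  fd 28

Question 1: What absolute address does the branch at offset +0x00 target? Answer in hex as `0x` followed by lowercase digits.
0x72ea

+0x00: 68 04 ⇒ word 0x6804 (big)
  op=0x6804>>10=0x1a ⇒ jsr (J)
  [9:0] imm=4 = #4
  target = base 0x72e4 + off 0x00 + 2 + imm 4 = 0x72ea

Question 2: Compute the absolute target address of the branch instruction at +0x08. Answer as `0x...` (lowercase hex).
0x72ea

+0x08: 6b fc ⇒ word 0x6bfc (big)
  top 6b → 0x1a → jsr [J]
  imm: (w>>0)&0x3ff=0x3fc (s10→-4) → #-4
  target = base 0x72e4 + off 0x08 + 2 + imm -4 = 0x72ea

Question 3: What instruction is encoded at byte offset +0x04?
pop x2

[04] b0 80 → 0xb080
  op=0xb080>>10=0x2c ⇒ pop (R)
  rd@[9:6]=0x2 ⇒ x2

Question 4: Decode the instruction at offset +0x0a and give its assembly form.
mov x15, x5

+0x0a: ff d4 ⇒ word 0xffd4 (big)
  opcode bits[15:10]=0x3f: mov/RR
  rd: (w>>6)&0xf=0xf → x15
  rs: (w>>2)&0xf=0x5 → x5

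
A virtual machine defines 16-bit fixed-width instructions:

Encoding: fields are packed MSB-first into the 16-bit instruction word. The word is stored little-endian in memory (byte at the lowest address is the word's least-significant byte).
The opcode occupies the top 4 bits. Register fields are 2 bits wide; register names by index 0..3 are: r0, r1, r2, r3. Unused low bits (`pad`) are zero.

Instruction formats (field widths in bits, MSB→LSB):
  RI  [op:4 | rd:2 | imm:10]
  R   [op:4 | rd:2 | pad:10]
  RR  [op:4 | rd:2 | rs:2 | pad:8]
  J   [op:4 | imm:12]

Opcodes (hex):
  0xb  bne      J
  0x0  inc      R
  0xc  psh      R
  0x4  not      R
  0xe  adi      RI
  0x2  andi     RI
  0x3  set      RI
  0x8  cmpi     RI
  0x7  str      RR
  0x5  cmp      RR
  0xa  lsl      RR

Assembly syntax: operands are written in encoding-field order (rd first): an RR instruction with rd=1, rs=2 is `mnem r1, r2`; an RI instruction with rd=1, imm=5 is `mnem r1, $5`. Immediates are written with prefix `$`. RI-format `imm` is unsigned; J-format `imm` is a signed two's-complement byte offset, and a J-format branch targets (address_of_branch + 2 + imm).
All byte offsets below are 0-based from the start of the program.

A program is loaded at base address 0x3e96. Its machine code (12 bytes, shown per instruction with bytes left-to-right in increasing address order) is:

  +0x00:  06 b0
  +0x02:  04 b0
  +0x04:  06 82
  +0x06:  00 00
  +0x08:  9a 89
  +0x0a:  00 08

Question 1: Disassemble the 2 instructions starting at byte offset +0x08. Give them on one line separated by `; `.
@+08  little-endian(9a 89) = 0x899a
  opcode bits[15:12]=0x8: cmpi/RI
  rd@[11:10]=0x2 ⇒ r2
  imm@[9:0]=0x19a ⇒ $410
@+0a  little-endian(00 08) = 0x0800
  opcode bits[15:12]=0x0: inc/R
  rd@[11:10]=0x2 ⇒ r2

cmpi r2, $410; inc r2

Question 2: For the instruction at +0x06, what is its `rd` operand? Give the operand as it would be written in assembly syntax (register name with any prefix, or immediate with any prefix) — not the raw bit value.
[06] 00 00 → 0x0000
  top 4b → 0x0 → inc [R]
  rd: (w>>10)&0x3=0x0 → r0

r0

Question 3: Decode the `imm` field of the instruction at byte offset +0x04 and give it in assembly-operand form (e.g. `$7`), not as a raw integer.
[04] 06 82 → 0x8206
  op=0x8206>>12=0x8 ⇒ cmpi (RI)
  rd@[11:10]=0x0 ⇒ r0
  imm@[9:0]=0x206 ⇒ $518

$518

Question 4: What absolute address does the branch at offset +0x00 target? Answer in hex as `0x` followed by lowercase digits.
@+00  little-endian(06 b0) = 0xb006
  top 4b → 0xb → bne [J]
  imm: (w>>0)&0xfff=0x6 → $6
  target = base 0x3e96 + off 0x00 + 2 + imm 6 = 0x3e9e

0x3e9e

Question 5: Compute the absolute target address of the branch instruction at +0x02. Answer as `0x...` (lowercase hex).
[02] 04 b0 → 0xb004
  opcode bits[15:12]=0xb: bne/J
  [11:0] imm=4 = $4
  target = base 0x3e96 + off 0x02 + 2 + imm 4 = 0x3e9e

0x3e9e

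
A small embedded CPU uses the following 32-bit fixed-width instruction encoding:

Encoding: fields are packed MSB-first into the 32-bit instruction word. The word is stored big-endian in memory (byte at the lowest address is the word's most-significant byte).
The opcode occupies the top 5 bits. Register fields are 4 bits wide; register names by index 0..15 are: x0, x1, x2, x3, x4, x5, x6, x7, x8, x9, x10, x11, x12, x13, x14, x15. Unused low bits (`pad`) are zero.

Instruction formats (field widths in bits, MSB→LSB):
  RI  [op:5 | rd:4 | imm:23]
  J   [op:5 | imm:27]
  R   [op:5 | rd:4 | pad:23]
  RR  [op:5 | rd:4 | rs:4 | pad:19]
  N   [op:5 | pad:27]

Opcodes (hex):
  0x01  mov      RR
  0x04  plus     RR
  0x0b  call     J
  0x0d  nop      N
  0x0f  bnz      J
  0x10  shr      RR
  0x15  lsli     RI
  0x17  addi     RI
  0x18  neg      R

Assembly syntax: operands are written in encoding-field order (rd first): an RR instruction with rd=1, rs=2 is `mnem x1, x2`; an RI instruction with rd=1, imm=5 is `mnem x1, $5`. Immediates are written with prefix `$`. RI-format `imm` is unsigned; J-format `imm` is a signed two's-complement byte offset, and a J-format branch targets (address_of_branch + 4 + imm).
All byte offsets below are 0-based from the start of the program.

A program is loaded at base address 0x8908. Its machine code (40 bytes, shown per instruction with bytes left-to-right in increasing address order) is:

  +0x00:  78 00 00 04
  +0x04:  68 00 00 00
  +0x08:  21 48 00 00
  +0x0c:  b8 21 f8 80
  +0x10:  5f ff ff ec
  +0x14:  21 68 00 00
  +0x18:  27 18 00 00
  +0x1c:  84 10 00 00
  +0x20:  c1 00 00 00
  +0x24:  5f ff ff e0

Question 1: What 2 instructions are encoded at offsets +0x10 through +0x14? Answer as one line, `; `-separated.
call $-20; plus x2, x13

[10] 5f ff ff ec → 0x5fffffec
  op=0x5fffffec>>27=0xb ⇒ call (J)
  imm: (w>>0)&0x7ffffff=0x7ffffec (s27→-20) → $-20
[14] 21 68 00 00 → 0x21680000
  op=0x21680000>>27=0x4 ⇒ plus (RR)
  rd: (w>>23)&0xf=0x2 → x2
  rs: (w>>19)&0xf=0xd → x13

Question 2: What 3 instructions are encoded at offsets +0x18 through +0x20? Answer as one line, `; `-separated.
plus x14, x3; shr x8, x2; neg x2

[18] 27 18 00 00 → 0x27180000
  opcode bits[31:27]=0x4: plus/RR
  rd: (w>>23)&0xf=0xe → x14
  rs: (w>>19)&0xf=0x3 → x3
[1c] 84 10 00 00 → 0x84100000
  opcode bits[31:27]=0x10: shr/RR
  rd: (w>>23)&0xf=0x8 → x8
  rs: (w>>19)&0xf=0x2 → x2
[20] c1 00 00 00 → 0xc1000000
  opcode bits[31:27]=0x18: neg/R
  rd: (w>>23)&0xf=0x2 → x2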